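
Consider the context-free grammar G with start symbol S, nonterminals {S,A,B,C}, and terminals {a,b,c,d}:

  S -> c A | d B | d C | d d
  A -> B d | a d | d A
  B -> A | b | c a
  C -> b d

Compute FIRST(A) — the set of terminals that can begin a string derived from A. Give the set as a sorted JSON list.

FIRST iteration:
[1]
  A via A→a d: +{a}
  A via A→d A: +{d}
  B via B→A: +{a,d}
  B via B→b: +{b}
  B via B→c a: +{c}
  C via C→b d: +{b}
  S via S→c A: +{c}
  S via S→d B: +{d}
  FIRST(S)={c,d}  FIRST(A)={a,d}  FIRST(B)={a,b,c,d}  FIRST(C)={b}
[2]
  A via A→B d: +{b,c}
  FIRST(S)={c,d}  FIRST(A)={a,b,c,d}  FIRST(B)={a,b,c,d}  FIRST(C)={b}
[3] (stable)
  FIRST(S)={c,d}  FIRST(A)={a,b,c,d}  FIRST(B)={a,b,c,d}  FIRST(C)={b}

FIRST(A) = ["a", "b", "c", "d"]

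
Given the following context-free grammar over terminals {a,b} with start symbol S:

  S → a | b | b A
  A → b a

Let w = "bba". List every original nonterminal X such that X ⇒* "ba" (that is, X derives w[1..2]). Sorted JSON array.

CNF form of G:
  S -> T0 A | a | b
  A -> T0 T1
  T0 -> b
  T1 -> a

CYK table (by increasing span), restricted to cells inside w[1..2]:
  cell(1,1) b: {S,T0}  orig:{S}
  cell(2,2) a: {S,T1}  orig:{S}
  cell(1,2) ba: {A}

Original NTs in T[1,2] deriving "ba": ["A"]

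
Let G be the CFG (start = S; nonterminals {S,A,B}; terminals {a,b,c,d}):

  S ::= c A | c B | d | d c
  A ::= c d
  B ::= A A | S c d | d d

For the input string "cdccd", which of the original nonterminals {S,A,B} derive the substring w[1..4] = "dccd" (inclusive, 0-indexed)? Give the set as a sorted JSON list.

Convert to CNF:
  S -> T0 A | T0 B | T1 T0 | d
  A -> T0 T1
  B -> A A | S X2 | T1 T1
  T0 -> c
  T1 -> d
  X2 -> T0 T1

CYK table (by increasing span), restricted to cells inside w[1..4]:
  T[1,1] 'd' = {S,T1}  orig:{S}
  T[2,2] 'c' = {T0}  orig:{}
  T[3,3] 'c' = {T0}  orig:{}
  T[4,4] 'd' = {S,T1}  orig:{S}
  T[1,2] 'dc' = {S}
  T[2,3] 'cc' = ∅
  T[3,4] 'cd' = {A,X2}  orig:{A}
  T[1,3] 'dcc' = ∅
  T[2,4] 'ccd' = {S}
  T[1,4] 'dccd' = {B}

Original NTs in T[1,4] deriving "dccd": ["B"]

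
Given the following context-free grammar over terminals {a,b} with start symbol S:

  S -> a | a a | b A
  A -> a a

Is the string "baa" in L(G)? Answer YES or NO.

Convert to CNF:
  S -> T0 T0 | T1 A | a
  A -> T0 T0
  T0 -> a
  T1 -> b

Fill CYK table bottom-up:
  [0..0]={T1}  "b"  orig:{}
  [1..1]={S,T0}  "a"  orig:{S}
  [2..2]={S,T0}  "a"  orig:{S}
  [0..1]=∅  "ba"
  [1..2]={A,S}  "aa"
  [0..2]={S}  "baa"

S ∈ T[0,2] ⇒ YES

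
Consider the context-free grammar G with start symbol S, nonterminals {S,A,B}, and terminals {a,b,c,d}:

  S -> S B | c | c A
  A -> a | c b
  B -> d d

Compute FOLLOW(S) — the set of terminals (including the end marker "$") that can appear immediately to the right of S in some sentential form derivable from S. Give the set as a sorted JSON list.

FIRST iteration:
pass 1:
  A via A→a: +{a}
  A via A→c b: +{c}
  B via B→d d: +{d}
  S via S→c: +{c}
  FIRST[S]={c}  FIRST[A]={a,c}  FIRST[B]={d}
pass 2: done
  FIRST[S]={c}  FIRST[A]={a,c}  FIRST[B]={d}

FOLLOW iteration:
FOLLOW(S) := {$}
pass 1:
  S→S B: FOLLOW(S) ⊇ FIRST(B) = {d}; new: +{d}
  S→S B: FOLLOW(B) ⊇ FOLLOW(S) ⊇ {$,d}; new: +{$,d}
  S→c A: FOLLOW(A) ⊇ FOLLOW(S) ⊇ {$,d}; new: +{$,d}
  S: {$,d}  A: {$,d}  B: {$,d}
pass 2: done
  S: {$,d}  A: {$,d}  B: {$,d}

FOLLOW(S) = ["$", "d"]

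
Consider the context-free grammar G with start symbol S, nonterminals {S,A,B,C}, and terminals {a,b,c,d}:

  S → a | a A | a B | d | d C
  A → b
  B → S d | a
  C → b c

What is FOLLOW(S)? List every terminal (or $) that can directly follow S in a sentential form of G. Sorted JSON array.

FIRST iteration:
[1]
  A via A→b: +{b}
  B via B→a: +{a}
  C via C→b c: +{b}
  S via S→a: +{a}
  S via S→d: +{d}
  FIRST[S]={a,d}  FIRST[A]={b}  FIRST[B]={a}  FIRST[C]={b}
[2]
  B via B→S d: +{d}
  FIRST[S]={a,d}  FIRST[A]={b}  FIRST[B]={a,d}  FIRST[C]={b}
[3] (stable)
  FIRST[S]={a,d}  FIRST[A]={b}  FIRST[B]={a,d}  FIRST[C]={b}

Compute FOLLOW by fixpoint:
FOLLOW(S) := {$}
iter 1:
  B→S d: FOLLOW(S) ⊇ FIRST(d) = {d}; new: +{d}
  S→a A: FOLLOW(A) ⊇ FOLLOW(S) ⊇ {$,d}; new: +{$,d}
  S→a B: FOLLOW(B) ⊇ FOLLOW(S) ⊇ {$,d}; new: +{$,d}
  S→d C: FOLLOW(C) ⊇ FOLLOW(S) ⊇ {$,d}; new: +{$,d}
  S: {$,d}  A: {$,d}  B: {$,d}  C: {$,d}
iter 2: done
  S: {$,d}  A: {$,d}  B: {$,d}  C: {$,d}

FOLLOW(S) = ["$", "d"]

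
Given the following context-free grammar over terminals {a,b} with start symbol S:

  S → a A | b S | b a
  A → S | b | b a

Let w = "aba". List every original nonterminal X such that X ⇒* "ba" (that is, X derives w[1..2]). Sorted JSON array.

Convert to CNF:
  S -> T0 A | T1 S | T1 T0
  A -> T0 A | T1 S | T1 T0 | b
  T0 -> a
  T1 -> b

Fill CYK table bottom-up (cells [i..j] with 1 ≤ i ≤ j ≤ 2 only):
  cell(1,1) b: {A,T1}  orig:{A}
  cell(2,2) a: {T0}  orig:{}
  cell(1,2) ba: {A,S}

Original NTs in T[1,2] deriving "ba": ["A", "S"]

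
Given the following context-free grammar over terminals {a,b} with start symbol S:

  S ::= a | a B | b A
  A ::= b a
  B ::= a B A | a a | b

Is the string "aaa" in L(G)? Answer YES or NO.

CNF form of G:
  S -> T0 A | T1 B | a
  A -> T0 T1
  B -> T1 T1 | T1 X2 | b
  T0 -> b
  T1 -> a
  X2 -> B A

CYK table (by increasing span):
  [0..0]={S,T1}  "a"  orig:{S}
  [1..1]={S,T1}  "a"  orig:{S}
  [2..2]={S,T1}  "a"  orig:{S}
  [0..1]={B}  "aa"
  [1..2]={B}  "aa"
  [0..2]={S}  "aaa"

S ∈ T[0,2] ⇒ YES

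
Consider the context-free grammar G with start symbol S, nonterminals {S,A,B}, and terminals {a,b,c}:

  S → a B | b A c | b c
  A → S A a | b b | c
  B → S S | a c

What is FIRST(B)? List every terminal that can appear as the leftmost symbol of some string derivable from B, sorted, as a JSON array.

Compute FIRST by fixpoint:
pass 1:
  A via A→b b: +{b}
  A via A→c: +{c}
  B via B→a c: +{a}
  S via S→a B: +{a}
  S via S→b A c: +{b}
  FIRST(S)={a,b}  FIRST(A)={b,c}  FIRST(B)={a}
pass 2:
  A via A→S A a: +{a}
  B via B→S S: +{b}
  FIRST(S)={a,b}  FIRST(A)={a,b,c}  FIRST(B)={a,b}
pass 3: done
  FIRST(S)={a,b}  FIRST(A)={a,b,c}  FIRST(B)={a,b}

FIRST(B) = ["a", "b"]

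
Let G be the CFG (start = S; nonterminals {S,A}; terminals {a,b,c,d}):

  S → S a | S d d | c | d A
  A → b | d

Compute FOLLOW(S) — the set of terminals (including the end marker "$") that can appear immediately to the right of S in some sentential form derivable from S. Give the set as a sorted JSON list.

Compute FIRST by fixpoint:
[1]
  A via A→b: +{b}
  A via A→d: +{d}
  S via S→c: +{c}
  S via S→d A: +{d}
  S: {c,d}  A: {b,d}
[2] — fixpoint
  S: {c,d}  A: {b,d}

Compute FOLLOW by fixpoint:
initialize: $ ∈ FOLLOW(S)
round 1:
  S→S a: FOLLOW(S) ⊇ FIRST(a) = {a}; new: +{a}
  S→S d d: FOLLOW(S) ⊇ FIRST(d) = {d}; new: +{d}
  S→d A: FOLLOW(A) ⊇ FOLLOW(S) ⊇ {$,a,d}; new: +{$,a,d}
  S: {$,a,d}  A: {$,a,d}
round 2: done
  S: {$,a,d}  A: {$,a,d}

FOLLOW(S) = ["$", "a", "d"]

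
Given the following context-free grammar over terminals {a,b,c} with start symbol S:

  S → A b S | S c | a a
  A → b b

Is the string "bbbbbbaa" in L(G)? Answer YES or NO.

CNF form of G:
  S -> A X3 | S T1 | T2 T2
  A -> T0 T0
  T0 -> b
  T1 -> c
  T2 -> a
  X3 -> T0 S

CYK table (by increasing span):
  T[0,0] 'b' = {T0}  orig:{}
  T[1,1] 'b' = {T0}  orig:{}
  T[2,2] 'b' = {T0}  orig:{}
  T[3,3] 'b' = {T0}  orig:{}
  T[4,4] 'b' = {T0}  orig:{}
  T[5,5] 'b' = {T0}  orig:{}
  T[6,6] 'a' = {T2}  orig:{}
  T[7,7] 'a' = {T2}  orig:{}
  T[0,1] 'bb' = {A}
  T[1,2] 'bb' = {A}
  T[2,3] 'bb' = {A}
  T[3,4] 'bb' = {A}
  T[4,5] 'bb' = {A}
  T[5,6] 'ba' = ∅
  T[6,7] 'aa' = {S}
  T[0,2] 'bbb' = ∅
  T[1,3] 'bbb' = ∅
  T[2,4] 'bbb' = ∅
  T[3,5] 'bbb' = ∅
  T[4,6] 'bba' = ∅
  T[5,7] 'baa' = {X3}  orig:{}
  T[0,3] 'bbbb' = ∅
  T[1,4] 'bbbb' = ∅
  T[2,5] 'bbbb' = ∅
  T[3,6] 'bbba' = ∅
  T[4,7] 'bbaa' = ∅
  T[0,4] 'bbbbb' = ∅
  T[1,5] 'bbbbb' = ∅
  T[2,6] 'bbbba' = ∅
  T[3,7] 'bbbaa' = {S}
  T[0,5] 'bbbbbb' = ∅
  T[1,6] 'bbbbba' = ∅
  T[2,7] 'bbbbaa' = {X3}  orig:{}
  T[0,6] 'bbbbbba' = ∅
  T[1,7] 'bbbbbaa' = ∅
  T[0,7] 'bbbbbbaa' = {S}

S ∈ T[0,7] ⇒ YES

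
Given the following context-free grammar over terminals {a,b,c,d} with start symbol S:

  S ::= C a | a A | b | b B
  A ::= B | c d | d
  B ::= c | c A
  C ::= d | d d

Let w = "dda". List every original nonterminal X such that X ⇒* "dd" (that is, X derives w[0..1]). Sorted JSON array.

Convert to CNF:
  S -> C T2 | T2 A | T3 B | b
  A -> T0 A | T0 T1 | c | d
  B -> T0 A | c
  C -> T1 T1 | d
  T0 -> c
  T1 -> d
  T2 -> a
  T3 -> b

Fill CYK table bottom-up, restricted to cells inside w[0..1]:
  [0..0]={A,C,T1}  "d"  orig:{A,C}
  [1..1]={A,C,T1}  "d"  orig:{A,C}
  [0..1]={C}  "dd"

Original NTs in T[0,1] deriving "dd": ["C"]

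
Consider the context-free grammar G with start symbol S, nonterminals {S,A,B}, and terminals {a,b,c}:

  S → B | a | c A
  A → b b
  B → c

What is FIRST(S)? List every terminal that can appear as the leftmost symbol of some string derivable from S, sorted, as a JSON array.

FIRST sets, iterate to fixpoint:
pass 1:
  A via A→b b: +{b}
  B via B→c: +{c}
  S via S→B: +{c}
  S via S→a: +{a}
  FIRST[S]={a,c}  FIRST[A]={b}  FIRST[B]={c}
pass 2: (no change)
  FIRST[S]={a,c}  FIRST[A]={b}  FIRST[B]={c}

FIRST(S) = ["a", "c"]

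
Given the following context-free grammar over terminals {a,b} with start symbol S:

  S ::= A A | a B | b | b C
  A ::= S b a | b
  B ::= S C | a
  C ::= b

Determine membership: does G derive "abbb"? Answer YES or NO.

Convert to CNF:
  S -> A A | T0 C | T1 B | b
  A -> S X2 | b
  B -> S C | a
  C -> b
  T0 -> b
  T1 -> a
  X2 -> T0 T1

CYK fill:
  cell(0,0) a: {B,T1}  orig:{B}
  cell(1,1) b: {A,C,S,T0}  orig:{A,C,S}
  cell(2,2) b: {A,C,S,T0}  orig:{A,C,S}
  cell(3,3) b: {A,C,S,T0}  orig:{A,C,S}
  cell(0,1) ab: ∅
  cell(1,2) bb: {B,S}
  cell(2,3) bb: {B,S}
  cell(0,2) abb: {S}
  cell(1,3) bbb: {B}
  cell(0,3) abbb: {B,S}

S ∈ T[0,3] ⇒ YES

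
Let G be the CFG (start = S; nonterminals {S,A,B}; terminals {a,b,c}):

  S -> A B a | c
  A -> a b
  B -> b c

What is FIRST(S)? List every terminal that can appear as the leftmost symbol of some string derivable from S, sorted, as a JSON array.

Compute FIRST by fixpoint:
iter 1:
  A via A→a b: +{a}
  B via B→b c: +{b}
  S via S→A B a: +{a}
  S via S→c: +{c}
  S: {a,c}  A: {a}  B: {b}
iter 2: — fixpoint
  S: {a,c}  A: {a}  B: {b}

FIRST(S) = ["a", "c"]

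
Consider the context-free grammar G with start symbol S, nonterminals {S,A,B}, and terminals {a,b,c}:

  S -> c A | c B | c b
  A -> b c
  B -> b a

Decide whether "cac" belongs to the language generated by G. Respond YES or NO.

Convert to CNF:
  S -> T1 A | T1 B | T1 T0
  A -> T0 T1
  B -> T0 T2
  T0 -> b
  T1 -> c
  T2 -> a

CYK fill:
  cell(0,0) c: {T1}  orig:{}
  cell(1,1) a: {T2}  orig:{}
  cell(2,2) c: {T1}  orig:{}
  cell(0,1) ca: ∅
  cell(1,2) ac: ∅
  cell(0,2) cac: ∅

S ∉ T[0,2] ⇒ NO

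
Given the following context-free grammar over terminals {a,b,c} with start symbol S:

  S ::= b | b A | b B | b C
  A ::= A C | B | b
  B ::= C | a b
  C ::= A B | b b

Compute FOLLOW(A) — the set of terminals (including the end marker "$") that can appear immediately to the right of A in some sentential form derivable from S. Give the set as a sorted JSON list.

FIRST iteration:
[1]
  A via A→b: +{b}
  B via B→a b: +{a}
  C via C→A B: +{b}
  S via S→b: +{b}
  FIRST[S]={b}  FIRST[A]={b}  FIRST[B]={a}  FIRST[C]={b}
[2]
  A via A→B: +{a}
  B via B→C: +{b}
  C via C→A B: +{a}
  FIRST[S]={b}  FIRST[A]={a,b}  FIRST[B]={a,b}  FIRST[C]={a,b}
[3] done
  FIRST[S]={b}  FIRST[A]={a,b}  FIRST[B]={a,b}  FIRST[C]={a,b}

FOLLOW sets:
seed FOLLOW(S) with $
[1]
  A→A C: FOLLOW(A) ⊇ FIRST(C) = {a,b}; new: +{a,b}
  A→A C: FOLLOW(C) ⊇ FOLLOW(A) ⊇ {a,b}; new: +{a,b}
  A→B: FOLLOW(B) ⊇ FOLLOW(A) ⊇ {a,b}; new: +{a,b}
  S→b A: FOLLOW(A) ⊇ FOLLOW(S) ⊇ {$}; new: +{$}
  S→b B: FOLLOW(B) ⊇ FOLLOW(S) ⊇ {$}; new: +{$}
  S→b C: FOLLOW(C) ⊇ FOLLOW(S) ⊇ {$}; new: +{$}
  FOLLOW[S]={$}  FOLLOW[A]={$,a,b}  FOLLOW[B]={$,a,b}  FOLLOW[C]={$,a,b}
[2] — fixpoint
  FOLLOW[S]={$}  FOLLOW[A]={$,a,b}  FOLLOW[B]={$,a,b}  FOLLOW[C]={$,a,b}

FOLLOW(A) = ["$", "a", "b"]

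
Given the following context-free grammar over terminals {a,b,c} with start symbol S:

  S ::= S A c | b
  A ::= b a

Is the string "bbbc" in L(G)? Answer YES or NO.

CNF form of G:
  S -> S X3 | b
  A -> T0 T1
  T0 -> b
  T1 -> a
  T2 -> c
  X3 -> A T2

CYK table (by increasing span):
  T[0,0] 'b' = {S,T0}  orig:{S}
  T[1,1] 'b' = {S,T0}  orig:{S}
  T[2,2] 'b' = {S,T0}  orig:{S}
  T[3,3] 'c' = {T2}  orig:{}
  T[0,1] 'bb' = ∅
  T[1,2] 'bb' = ∅
  T[2,3] 'bc' = ∅
  T[0,2] 'bbb' = ∅
  T[1,3] 'bbc' = ∅
  T[0,3] 'bbbc' = ∅

S ∉ T[0,3] ⇒ NO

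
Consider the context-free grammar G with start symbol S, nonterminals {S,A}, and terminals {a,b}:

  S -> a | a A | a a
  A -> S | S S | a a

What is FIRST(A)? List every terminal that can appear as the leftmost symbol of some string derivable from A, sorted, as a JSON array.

FIRST iteration:
pass 1:
  A via A→a a: +{a}
  S via S→a: +{a}
  FIRST[S]={a}  FIRST[A]={a}
pass 2: — fixpoint
  FIRST[S]={a}  FIRST[A]={a}

FIRST(A) = ["a"]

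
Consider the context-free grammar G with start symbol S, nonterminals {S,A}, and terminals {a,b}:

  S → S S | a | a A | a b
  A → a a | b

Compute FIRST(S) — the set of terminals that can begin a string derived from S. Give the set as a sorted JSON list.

Compute FIRST by fixpoint:
round 1:
  A via A→a a: +{a}
  A via A→b: +{b}
  S via S→a: +{a}
  FIRST[S]={a}  FIRST[A]={a,b}
round 2: (no change)
  FIRST[S]={a}  FIRST[A]={a,b}

FIRST(S) = ["a"]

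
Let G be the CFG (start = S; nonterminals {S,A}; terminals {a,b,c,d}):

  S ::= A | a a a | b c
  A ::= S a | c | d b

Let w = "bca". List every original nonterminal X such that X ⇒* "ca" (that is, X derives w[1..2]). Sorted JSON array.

Convert to CNF:
  S -> S T0 | T0 X4 | T1 T2 | T2 T3 | c
  A -> S T0 | T1 T2 | c
  T0 -> a
  T1 -> d
  T2 -> b
  T3 -> c
  X4 -> T0 T0

CYK fill, restricted to cells inside w[1..2]:
  T[1,1] 'c' = {A,S,T3}  orig:{A,S}
  T[2,2] 'a' = {T0}  orig:{}
  T[1,2] 'ca' = {A,S}

Original NTs in T[1,2] deriving "ca": ["A", "S"]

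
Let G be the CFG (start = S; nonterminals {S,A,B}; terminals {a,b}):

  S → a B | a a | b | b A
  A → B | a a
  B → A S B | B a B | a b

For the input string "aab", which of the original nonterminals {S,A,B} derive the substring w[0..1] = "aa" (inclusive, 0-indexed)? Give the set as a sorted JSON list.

CNF form of G:
  S -> T0 B | T0 T0 | T1 A | b
  A -> A X2 | B X3 | T0 T0 | T0 T1
  B -> A X4 | B X5 | T0 T1
  T0 -> a
  T1 -> b
  X2 -> S B
  X3 -> T0 B
  X4 -> S B
  X5 -> T0 B

CYK table (by increasing span), restricted to cells inside w[0..1]:
  [0..0]={T0}  "a"  orig:{}
  [1..1]={T0}  "a"  orig:{}
  [0..1]={A,S}  "aa"

Original NTs in T[0,1] deriving "aa": ["A", "S"]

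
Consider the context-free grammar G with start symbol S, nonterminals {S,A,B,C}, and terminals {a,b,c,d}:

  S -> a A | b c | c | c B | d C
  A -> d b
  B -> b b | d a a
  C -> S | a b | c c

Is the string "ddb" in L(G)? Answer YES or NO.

CNF form of G:
  S -> T0 C | T1 T3 | T2 A | T3 B | c
  A -> T0 T1
  B -> T0 X4 | T1 T1
  C -> T0 C | T1 T3 | T2 A | T2 T1 | T3 B | T3 T3 | c
  T0 -> d
  T1 -> b
  T2 -> a
  T3 -> c
  X4 -> T2 T2

Fill CYK table bottom-up:
  T[0,0] 'd' = {T0}  orig:{}
  T[1,1] 'd' = {T0}  orig:{}
  T[2,2] 'b' = {T1}  orig:{}
  T[0,1] 'dd' = ∅
  T[1,2] 'db' = {A}
  T[0,2] 'ddb' = ∅

S ∉ T[0,2] ⇒ NO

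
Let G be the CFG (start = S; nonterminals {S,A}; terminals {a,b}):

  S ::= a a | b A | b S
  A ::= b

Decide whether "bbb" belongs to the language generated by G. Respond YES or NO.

CNF form of G:
  S -> T0 T0 | T1 A | T1 S
  A -> b
  T0 -> a
  T1 -> b

Fill CYK table bottom-up:
  [0..0]={A,T1}  "b"  orig:{A}
  [1..1]={A,T1}  "b"  orig:{A}
  [2..2]={A,T1}  "b"  orig:{A}
  [0..1]={S}  "bb"
  [1..2]={S}  "bb"
  [0..2]={S}  "bbb"

S ∈ T[0,2] ⇒ YES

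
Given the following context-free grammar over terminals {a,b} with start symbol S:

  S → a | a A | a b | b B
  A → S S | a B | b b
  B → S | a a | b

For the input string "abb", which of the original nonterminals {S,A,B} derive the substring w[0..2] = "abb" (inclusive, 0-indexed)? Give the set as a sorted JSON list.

CNF form of G:
  S -> T0 A | T0 T1 | T1 B | a
  A -> S S | T0 B | T1 T1
  B -> T0 A | T0 T0 | T0 T1 | T1 B | a | b
  T0 -> a
  T1 -> b

CYK table (by increasing span), restricted to cells inside w[0..2]:
  [0..0]={B,S,T0}  "a"  orig:{B,S}
  [1..1]={B,T1}  "b"  orig:{B}
  [2..2]={B,T1}  "b"  orig:{B}
  [0..1]={A,B,S}  "ab"
  [1..2]={A,B,S}  "bb"
  [0..2]={A,B,S}  "abb"

Original NTs in T[0,2] deriving "abb": ["A", "B", "S"]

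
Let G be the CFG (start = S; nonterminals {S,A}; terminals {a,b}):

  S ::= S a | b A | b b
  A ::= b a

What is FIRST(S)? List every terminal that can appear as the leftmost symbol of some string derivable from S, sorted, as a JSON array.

FIRST sets, iterate to fixpoint:
round 1:
  A via A→b a: +{b}
  S via S→b A: +{b}
  FIRST[S]={b}  FIRST[A]={b}
round 2: (stable)
  FIRST[S]={b}  FIRST[A]={b}

FIRST(S) = ["b"]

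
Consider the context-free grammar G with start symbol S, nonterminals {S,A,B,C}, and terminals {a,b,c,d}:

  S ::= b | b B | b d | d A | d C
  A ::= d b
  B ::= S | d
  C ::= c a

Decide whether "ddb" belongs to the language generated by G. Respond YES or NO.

Convert to CNF:
  S -> T0 A | T0 C | T1 B | T1 T0 | b
  A -> T0 T1
  B -> T0 A | T0 C | T1 B | T1 T0 | b | d
  C -> T2 T3
  T0 -> d
  T1 -> b
  T2 -> c
  T3 -> a

Fill CYK table bottom-up:
  T[0,0] 'd' = {B,T0}  orig:{B}
  T[1,1] 'd' = {B,T0}  orig:{B}
  T[2,2] 'b' = {B,S,T1}  orig:{B,S}
  T[0,1] 'dd' = ∅
  T[1,2] 'db' = {A}
  T[0,2] 'ddb' = {B,S}

S ∈ T[0,2] ⇒ YES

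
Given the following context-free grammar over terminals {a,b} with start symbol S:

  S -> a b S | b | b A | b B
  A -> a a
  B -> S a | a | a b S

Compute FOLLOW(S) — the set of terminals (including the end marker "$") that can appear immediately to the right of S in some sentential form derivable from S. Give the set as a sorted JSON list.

FIRST sets, iterate to fixpoint:
[1]
  A via A→a a: +{a}
  B via B→a: +{a}
  S via S→a b S: +{a}
  S via S→b: +{b}
  FIRST(S)={a,b}  FIRST(A)={a}  FIRST(B)={a}
[2]
  B via B→S a: +{b}
  FIRST(S)={a,b}  FIRST(A)={a}  FIRST(B)={a,b}
[3] (no change)
  FIRST(S)={a,b}  FIRST(A)={a}  FIRST(B)={a,b}

Compute FOLLOW by fixpoint:
seed FOLLOW(S) with $
[1]
  B→S a: FOLLOW(S) ⊇ FIRST(a) = {a}; new: +{a}
  S→b A: FOLLOW(A) ⊇ FOLLOW(S) ⊇ {$,a}; new: +{$,a}
  S→b B: FOLLOW(B) ⊇ FOLLOW(S) ⊇ {$,a}; new: +{$,a}
  FOLLOW(S)={$,a}  FOLLOW(A)={$,a}  FOLLOW(B)={$,a}
[2] done
  FOLLOW(S)={$,a}  FOLLOW(A)={$,a}  FOLLOW(B)={$,a}

FOLLOW(S) = ["$", "a"]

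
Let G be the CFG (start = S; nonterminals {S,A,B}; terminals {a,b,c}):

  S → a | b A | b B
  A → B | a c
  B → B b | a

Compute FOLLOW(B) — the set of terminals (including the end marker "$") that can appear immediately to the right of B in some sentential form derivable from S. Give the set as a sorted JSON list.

Compute FIRST by fixpoint:
pass 1:
  A via A→a c: +{a}
  B via B→a: +{a}
  S via S→a: +{a}
  S via S→b A: +{b}
  S: {a,b}  A: {a}  B: {a}
pass 2: (no change)
  S: {a,b}  A: {a}  B: {a}

FOLLOW sets:
FOLLOW(S) := {$}
round 1:
  B→B b: FOLLOW(B) ⊇ FIRST(b) = {b}; new: +{b}
  S→b A: FOLLOW(A) ⊇ FOLLOW(S) ⊇ {$}; new: +{$}
  S→b B: FOLLOW(B) ⊇ FOLLOW(S) ⊇ {$}; new: +{$}
  FOLLOW(S)={$}  FOLLOW(A)={$}  FOLLOW(B)={$,b}
round 2: (no change)
  FOLLOW(S)={$}  FOLLOW(A)={$}  FOLLOW(B)={$,b}

FOLLOW(B) = ["$", "b"]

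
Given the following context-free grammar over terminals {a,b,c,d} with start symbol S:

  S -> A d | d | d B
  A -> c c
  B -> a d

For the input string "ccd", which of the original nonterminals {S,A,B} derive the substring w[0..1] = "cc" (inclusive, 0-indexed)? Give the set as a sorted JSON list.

Convert to CNF:
  S -> A T2 | T2 B | d
  A -> T0 T0
  B -> T1 T2
  T0 -> c
  T1 -> a
  T2 -> d

CYK table (by increasing span) — only the sub-triangle for w[0..1]:
  T[0,0] 'c' = {T0}  orig:{}
  T[1,1] 'c' = {T0}  orig:{}
  T[0,1] 'cc' = {A}

Original NTs in T[0,1] deriving "cc": ["A"]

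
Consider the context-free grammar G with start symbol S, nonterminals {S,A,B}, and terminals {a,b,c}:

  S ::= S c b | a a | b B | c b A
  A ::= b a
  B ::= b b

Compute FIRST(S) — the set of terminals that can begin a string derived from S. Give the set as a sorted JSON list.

FIRST sets, iterate to fixpoint:
iter 1:
  A via A→b a: +{b}
  B via B→b b: +{b}
  S via S→a a: +{a}
  S via S→b B: +{b}
  S via S→c b A: +{c}
  FIRST[S]={a,b,c}  FIRST[A]={b}  FIRST[B]={b}
iter 2: done
  FIRST[S]={a,b,c}  FIRST[A]={b}  FIRST[B]={b}

FIRST(S) = ["a", "b", "c"]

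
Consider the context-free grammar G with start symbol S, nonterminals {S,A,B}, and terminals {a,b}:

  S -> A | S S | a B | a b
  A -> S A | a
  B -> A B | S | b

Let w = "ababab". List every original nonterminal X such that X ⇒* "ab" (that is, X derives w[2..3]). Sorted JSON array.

Convert to CNF:
  S -> S A | S S | T0 B | T0 T1 | a
  A -> S A | a
  B -> A B | S A | S S | T0 B | T0 T1 | a | b
  T0 -> a
  T1 -> b

Fill CYK table bottom-up — only the sub-triangle for w[2..3]:
  cell(2,2) a: {A,B,S,T0}  orig:{A,B,S}
  cell(3,3) b: {B,T1}  orig:{B}
  cell(2,3) ab: {B,S}

Original NTs in T[2,3] deriving "ab": ["B", "S"]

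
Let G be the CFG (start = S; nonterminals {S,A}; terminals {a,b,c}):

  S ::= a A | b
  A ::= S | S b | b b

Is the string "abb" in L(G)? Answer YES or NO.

Convert to CNF:
  S -> T1 A | b
  A -> S T0 | T0 T0 | T1 A | b
  T0 -> b
  T1 -> a

CYK table (by increasing span):
  [0..0]={T1}  "a"  orig:{}
  [1..1]={A,S,T0}  "b"  orig:{A,S}
  [2..2]={A,S,T0}  "b"  orig:{A,S}
  [0..1]={A,S}  "ab"
  [1..2]={A}  "bb"
  [0..2]={A,S}  "abb"

S ∈ T[0,2] ⇒ YES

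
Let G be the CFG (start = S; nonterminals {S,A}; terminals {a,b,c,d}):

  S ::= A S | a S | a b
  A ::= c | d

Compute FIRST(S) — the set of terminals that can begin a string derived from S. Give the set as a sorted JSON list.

Compute FIRST by fixpoint:
[1]
  A via A→c: +{c}
  A via A→d: +{d}
  S via S→A S: +{c,d}
  S via S→a S: +{a}
  FIRST[S]={a,c,d}  FIRST[A]={c,d}
[2] (no change)
  FIRST[S]={a,c,d}  FIRST[A]={c,d}

FIRST(S) = ["a", "c", "d"]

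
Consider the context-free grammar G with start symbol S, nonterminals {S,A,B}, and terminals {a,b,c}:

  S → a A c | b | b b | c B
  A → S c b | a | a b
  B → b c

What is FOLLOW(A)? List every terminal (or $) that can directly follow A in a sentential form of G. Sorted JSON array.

FIRST sets, iterate to fixpoint:
iter 1:
  A via A→a: +{a}
  B via B→b c: +{b}
  S via S→a A c: +{a}
  S via S→b: +{b}
  S via S→c B: +{c}
  FIRST[S]={a,b,c}  FIRST[A]={a}  FIRST[B]={b}
iter 2:
  A via A→S c b: +{b,c}
  FIRST[S]={a,b,c}  FIRST[A]={a,b,c}  FIRST[B]={b}
iter 3: (no change)
  FIRST[S]={a,b,c}  FIRST[A]={a,b,c}  FIRST[B]={b}

FOLLOW sets:
initialize: $ ∈ FOLLOW(S)
iter 1:
  A→S c b: FOLLOW(S) ⊇ FIRST(c) = {c}; new: +{c}
  S→a A c: FOLLOW(A) ⊇ FIRST(c) = {c}; new: +{c}
  S→c B: FOLLOW(B) ⊇ FOLLOW(S) ⊇ {$,c}; new: +{$,c}
  FOLLOW(S)={$,c}  FOLLOW(A)={c}  FOLLOW(B)={$,c}
iter 2: (stable)
  FOLLOW(S)={$,c}  FOLLOW(A)={c}  FOLLOW(B)={$,c}

FOLLOW(A) = ["c"]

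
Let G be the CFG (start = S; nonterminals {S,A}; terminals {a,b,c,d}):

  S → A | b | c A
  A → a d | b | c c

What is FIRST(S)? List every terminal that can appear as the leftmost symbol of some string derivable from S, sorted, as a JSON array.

FIRST iteration:
[1]
  A via A→a d: +{a}
  A via A→b: +{b}
  A via A→c c: +{c}
  S via S→A: +{a,b,c}
  S: {a,b,c}  A: {a,b,c}
[2] (stable)
  S: {a,b,c}  A: {a,b,c}

FIRST(S) = ["a", "b", "c"]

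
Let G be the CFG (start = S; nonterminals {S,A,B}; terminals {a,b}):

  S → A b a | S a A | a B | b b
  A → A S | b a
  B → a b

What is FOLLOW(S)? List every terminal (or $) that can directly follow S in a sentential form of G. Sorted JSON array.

FIRST iteration:
[1]
  A via A→b a: +{b}
  B via B→a b: +{a}
  S via S→A b a: +{b}
  S via S→a B: +{a}
  S: {a,b}  A: {b}  B: {a}
[2] — fixpoint
  S: {a,b}  A: {b}  B: {a}

FOLLOW sets:
seed FOLLOW(S) with $
[1]
  A→A S: FOLLOW(A) ⊇ FIRST(S) = {a,b}; new: +{a,b}
  A→A S: FOLLOW(S) ⊇ FOLLOW(A) ⊇ {a,b}; new: +{a,b}
  S→S a A: FOLLOW(A) ⊇ FOLLOW(S) ⊇ {$,a,b}; new: +{$}
  S→a B: FOLLOW(B) ⊇ FOLLOW(S) ⊇ {$,a,b}; new: +{$,a,b}
  FOLLOW[S]={$,a,b}  FOLLOW[A]={$,a,b}  FOLLOW[B]={$,a,b}
[2] done
  FOLLOW[S]={$,a,b}  FOLLOW[A]={$,a,b}  FOLLOW[B]={$,a,b}

FOLLOW(S) = ["$", "a", "b"]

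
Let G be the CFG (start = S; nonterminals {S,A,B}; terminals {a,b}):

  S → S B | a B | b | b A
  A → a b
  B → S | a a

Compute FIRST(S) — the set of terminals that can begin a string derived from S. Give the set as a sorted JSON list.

FIRST iteration:
[1]
  A via A→a b: +{a}
  B via B→a a: +{a}
  S via S→a B: +{a}
  S via S→b: +{b}
  FIRST(S)={a,b}  FIRST(A)={a}  FIRST(B)={a}
[2]
  B via B→S: +{b}
  FIRST(S)={a,b}  FIRST(A)={a}  FIRST(B)={a,b}
[3] done
  FIRST(S)={a,b}  FIRST(A)={a}  FIRST(B)={a,b}

FIRST(S) = ["a", "b"]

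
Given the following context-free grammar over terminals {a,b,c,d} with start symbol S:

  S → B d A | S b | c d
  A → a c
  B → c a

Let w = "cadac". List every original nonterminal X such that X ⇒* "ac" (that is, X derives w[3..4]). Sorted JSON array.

Convert to CNF:
  S -> B X4 | S T3 | T1 T2
  A -> T0 T1
  B -> T1 T0
  T0 -> a
  T1 -> c
  T2 -> d
  T3 -> b
  X4 -> T2 A

CYK table (by increasing span) — only the sub-triangle for w[3..4]:
  [3..3]={T0}  "a"  orig:{}
  [4..4]={T1}  "c"  orig:{}
  [3..4]={A}  "ac"

Original NTs in T[3,4] deriving "ac": ["A"]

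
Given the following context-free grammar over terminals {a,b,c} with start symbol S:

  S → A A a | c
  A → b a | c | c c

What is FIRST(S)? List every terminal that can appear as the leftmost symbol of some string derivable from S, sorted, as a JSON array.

FIRST iteration:
round 1:
  A via A→b a: +{b}
  A via A→c: +{c}
  S via S→A A a: +{b,c}
  FIRST(S)={b,c}  FIRST(A)={b,c}
round 2: — fixpoint
  FIRST(S)={b,c}  FIRST(A)={b,c}

FIRST(S) = ["b", "c"]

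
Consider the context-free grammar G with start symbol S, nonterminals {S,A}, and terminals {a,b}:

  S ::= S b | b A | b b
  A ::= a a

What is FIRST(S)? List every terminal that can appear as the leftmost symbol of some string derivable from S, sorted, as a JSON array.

FIRST sets, iterate to fixpoint:
iter 1:
  A via A→a a: +{a}
  S via S→b A: +{b}
  FIRST(S)={b}  FIRST(A)={a}
iter 2: (stable)
  FIRST(S)={b}  FIRST(A)={a}

FIRST(S) = ["b"]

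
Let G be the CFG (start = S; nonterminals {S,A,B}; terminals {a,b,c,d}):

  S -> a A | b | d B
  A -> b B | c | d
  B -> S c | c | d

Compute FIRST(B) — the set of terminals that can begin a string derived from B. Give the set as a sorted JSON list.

Compute FIRST by fixpoint:
[1]
  A via A→b B: +{b}
  A via A→c: +{c}
  A via A→d: +{d}
  B via B→c: +{c}
  B via B→d: +{d}
  S via S→a A: +{a}
  S via S→b: +{b}
  S via S→d B: +{d}
  FIRST[S]={a,b,d}  FIRST[A]={b,c,d}  FIRST[B]={c,d}
[2]
  B via B→S c: +{a,b}
  FIRST[S]={a,b,d}  FIRST[A]={b,c,d}  FIRST[B]={a,b,c,d}
[3] (no change)
  FIRST[S]={a,b,d}  FIRST[A]={b,c,d}  FIRST[B]={a,b,c,d}

FIRST(B) = ["a", "b", "c", "d"]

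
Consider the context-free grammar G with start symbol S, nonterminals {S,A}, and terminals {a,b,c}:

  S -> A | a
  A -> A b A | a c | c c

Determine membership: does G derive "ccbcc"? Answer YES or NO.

Convert to CNF:
  S -> A X4 | T1 T2 | T2 T2 | a
  A -> A X3 | T1 T2 | T2 T2
  T0 -> b
  T1 -> a
  T2 -> c
  X3 -> T0 A
  X4 -> T0 A

CYK fill:
  cell(0,0) c: {T2}  orig:{}
  cell(1,1) c: {T2}  orig:{}
  cell(2,2) b: {T0}  orig:{}
  cell(3,3) c: {T2}  orig:{}
  cell(4,4) c: {T2}  orig:{}
  cell(0,1) cc: {A,S}
  cell(1,2) cb: ∅
  cell(2,3) bc: ∅
  cell(3,4) cc: {A,S}
  cell(0,2) ccb: ∅
  cell(1,3) cbc: ∅
  cell(2,4) bcc: {X3,X4}  orig:{}
  cell(0,3) ccbc: ∅
  cell(1,4) cbcc: ∅
  cell(0,4) ccbcc: {A,S}

S ∈ T[0,4] ⇒ YES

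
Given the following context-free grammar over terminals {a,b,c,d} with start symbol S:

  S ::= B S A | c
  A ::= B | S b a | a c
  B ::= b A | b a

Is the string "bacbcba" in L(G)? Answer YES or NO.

Convert to CNF:
  S -> B X4 | c
  A -> S X3 | T0 A | T0 T1 | T1 T2
  B -> T0 A | T0 T1
  T0 -> b
  T1 -> a
  T2 -> c
  X3 -> T0 T1
  X4 -> S A

CYK table (by increasing span):
  cell(0,0) b: {T0}  orig:{}
  cell(1,1) a: {T1}  orig:{}
  cell(2,2) c: {S,T2}  orig:{S}
  cell(3,3) b: {T0}  orig:{}
  cell(4,4) c: {S,T2}  orig:{S}
  cell(5,5) b: {T0}  orig:{}
  cell(6,6) a: {T1}  orig:{}
  cell(0,1) ba: {A,B,X3}  orig:{A,B}
  cell(1,2) ac: {A}
  cell(2,3) cb: ∅
  cell(3,4) bc: ∅
  cell(4,5) cb: ∅
  cell(5,6) ba: {A,B,X3}  orig:{A,B}
  cell(0,2) bac: {A,B}
  cell(1,3) acb: ∅
  cell(2,4) cbc: ∅
  cell(3,5) bcb: ∅
  cell(4,6) cba: {A,X4}  orig:{A}
  cell(0,3) bacb: ∅
  cell(1,4) acbc: ∅
  cell(2,5) cbcb: ∅
  cell(3,6) bcba: {A,B}
  cell(0,4) bacbc: ∅
  cell(1,5) acbcb: ∅
  cell(2,6) cbcba: {X4}  orig:{}
  cell(0,5) bacbcb: ∅
  cell(1,6) acbcba: ∅
  cell(0,6) bacbcba: {S}

S ∈ T[0,6] ⇒ YES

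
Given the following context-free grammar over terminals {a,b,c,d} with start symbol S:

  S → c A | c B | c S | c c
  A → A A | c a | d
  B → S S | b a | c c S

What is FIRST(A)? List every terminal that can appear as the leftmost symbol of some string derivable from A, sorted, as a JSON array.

FIRST sets, iterate to fixpoint:
iter 1:
  A via A→c a: +{c}
  A via A→d: +{d}
  B via B→b a: +{b}
  B via B→c c S: +{c}
  S via S→c A: +{c}
  S: {c}  A: {c,d}  B: {b,c}
iter 2: (no change)
  S: {c}  A: {c,d}  B: {b,c}

FIRST(A) = ["c", "d"]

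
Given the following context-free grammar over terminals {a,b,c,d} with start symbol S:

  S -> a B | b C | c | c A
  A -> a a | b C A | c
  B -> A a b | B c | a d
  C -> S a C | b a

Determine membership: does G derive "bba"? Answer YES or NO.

CNF form of G:
  S -> T0 B | T1 C | T2 A | c
  A -> T0 T0 | T1 X4 | c
  B -> A X5 | B T2 | T0 T3
  C -> S X6 | T1 T0
  T0 -> a
  T1 -> b
  T2 -> c
  T3 -> d
  X4 -> C A
  X5 -> T0 T1
  X6 -> T0 C

Fill CYK table bottom-up:
  [0..0]={T1}  "b"  orig:{}
  [1..1]={T1}  "b"  orig:{}
  [2..2]={T0}  "a"  orig:{}
  [0..1]=∅  "bb"
  [1..2]={C}  "ba"
  [0..2]={S}  "bba"

S ∈ T[0,2] ⇒ YES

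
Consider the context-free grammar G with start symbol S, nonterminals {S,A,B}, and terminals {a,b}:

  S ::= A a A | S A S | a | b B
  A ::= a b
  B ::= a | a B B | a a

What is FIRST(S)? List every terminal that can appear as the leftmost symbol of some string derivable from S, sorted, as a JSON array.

FIRST iteration:
pass 1:
  A via A→a b: +{a}
  B via B→a: +{a}
  S via S→A a A: +{a}
  S via S→b B: +{b}
  FIRST(S)={a,b}  FIRST(A)={a}  FIRST(B)={a}
pass 2: (no change)
  FIRST(S)={a,b}  FIRST(A)={a}  FIRST(B)={a}

FIRST(S) = ["a", "b"]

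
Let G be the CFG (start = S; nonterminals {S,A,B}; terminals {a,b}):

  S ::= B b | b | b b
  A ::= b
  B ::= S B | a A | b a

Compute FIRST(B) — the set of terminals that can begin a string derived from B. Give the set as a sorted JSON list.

Compute FIRST by fixpoint:
iter 1:
  A via A→b: +{b}
  B via B→a A: +{a}
  B via B→b a: +{b}
  S via S→B b: +{a,b}
  S: {a,b}  A: {b}  B: {a,b}
iter 2: (no change)
  S: {a,b}  A: {b}  B: {a,b}

FIRST(B) = ["a", "b"]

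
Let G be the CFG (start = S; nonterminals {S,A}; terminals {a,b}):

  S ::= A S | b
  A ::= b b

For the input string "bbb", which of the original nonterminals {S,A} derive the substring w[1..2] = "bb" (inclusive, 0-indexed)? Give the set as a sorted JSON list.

CNF form of G:
  S -> A S | b
  A -> T0 T0
  T0 -> b

Fill CYK table bottom-up — only the sub-triangle for w[1..2]:
  cell(1,1) b: {S,T0}  orig:{S}
  cell(2,2) b: {S,T0}  orig:{S}
  cell(1,2) bb: {A}

Original NTs in T[1,2] deriving "bb": ["A"]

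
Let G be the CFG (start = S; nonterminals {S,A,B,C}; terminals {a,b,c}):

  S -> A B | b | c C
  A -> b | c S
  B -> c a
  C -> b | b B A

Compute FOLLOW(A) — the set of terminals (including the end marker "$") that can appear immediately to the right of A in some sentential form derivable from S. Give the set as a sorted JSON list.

FIRST sets, iterate to fixpoint:
pass 1:
  A via A→b: +{b}
  A via A→c S: +{c}
  B via B→c a: +{c}
  C via C→b: +{b}
  S via S→A B: +{b,c}
  FIRST(S)={b,c}  FIRST(A)={b,c}  FIRST(B)={c}  FIRST(C)={b}
pass 2: (stable)
  FIRST(S)={b,c}  FIRST(A)={b,c}  FIRST(B)={c}  FIRST(C)={b}

Compute FOLLOW by fixpoint:
initialize: $ ∈ FOLLOW(S)
round 1:
  C→b B A: FOLLOW(B) ⊇ FIRST(A) = {b,c}; new: +{b,c}
  S→A B: FOLLOW(A) ⊇ FIRST(B) = {c}; new: +{c}
  S→A B: FOLLOW(B) ⊇ FOLLOW(S) ⊇ {$}; new: +{$}
  S→c C: FOLLOW(C) ⊇ FOLLOW(S) ⊇ {$}; new: +{$}
  FOLLOW[S]={$}  FOLLOW[A]={c}  FOLLOW[B]={$,b,c}  FOLLOW[C]={$}
round 2:
  A→c S: FOLLOW(S) ⊇ FOLLOW(A) ⊇ {c}; new: +{c}
  C→b B A: FOLLOW(A) ⊇ FOLLOW(C) ⊇ {$}; new: +{$}
  S→c C: FOLLOW(C) ⊇ FOLLOW(S) ⊇ {$,c}; new: +{c}
  FOLLOW[S]={$,c}  FOLLOW[A]={$,c}  FOLLOW[B]={$,b,c}  FOLLOW[C]={$,c}
round 3: (no change)
  FOLLOW[S]={$,c}  FOLLOW[A]={$,c}  FOLLOW[B]={$,b,c}  FOLLOW[C]={$,c}

FOLLOW(A) = ["$", "c"]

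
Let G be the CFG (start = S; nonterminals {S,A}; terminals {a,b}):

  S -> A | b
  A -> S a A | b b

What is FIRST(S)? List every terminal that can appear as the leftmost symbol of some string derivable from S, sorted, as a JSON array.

FIRST sets, iterate to fixpoint:
iter 1:
  A via A→b b: +{b}
  S via S→A: +{b}
  FIRST[S]={b}  FIRST[A]={b}
iter 2: (no change)
  FIRST[S]={b}  FIRST[A]={b}

FIRST(S) = ["b"]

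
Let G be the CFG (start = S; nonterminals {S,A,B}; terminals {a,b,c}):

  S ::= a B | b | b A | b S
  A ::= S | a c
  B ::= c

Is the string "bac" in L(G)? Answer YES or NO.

CNF form of G:
  S -> T0 B | T2 A | T2 S | b
  A -> T0 B | T0 T1 | T2 A | T2 S | b
  B -> c
  T0 -> a
  T1 -> c
  T2 -> b

Fill CYK table bottom-up:
  [0..0]={A,S,T2}  "b"  orig:{A,S}
  [1..1]={T0}  "a"  orig:{}
  [2..2]={B,T1}  "c"  orig:{B}
  [0..1]=∅  "ba"
  [1..2]={A,S}  "ac"
  [0..2]={A,S}  "bac"

S ∈ T[0,2] ⇒ YES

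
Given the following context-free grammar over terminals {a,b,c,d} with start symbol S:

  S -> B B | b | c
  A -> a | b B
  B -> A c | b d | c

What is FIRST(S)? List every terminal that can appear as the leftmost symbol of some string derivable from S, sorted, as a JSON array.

Compute FIRST by fixpoint:
pass 1:
  A via A→a: +{a}
  A via A→b B: +{b}
  B via B→A c: +{a,b}
  B via B→c: +{c}
  S via S→B B: +{a,b,c}
  FIRST[S]={a,b,c}  FIRST[A]={a,b}  FIRST[B]={a,b,c}
pass 2: — fixpoint
  FIRST[S]={a,b,c}  FIRST[A]={a,b}  FIRST[B]={a,b,c}

FIRST(S) = ["a", "b", "c"]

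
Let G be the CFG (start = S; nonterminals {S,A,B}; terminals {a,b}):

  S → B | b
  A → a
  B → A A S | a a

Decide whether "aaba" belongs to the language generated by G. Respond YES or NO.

CNF form of G:
  S -> A X2 | T0 T0 | b
  A -> a
  B -> A X1 | T0 T0
  T0 -> a
  X1 -> A S
  X2 -> A S

CYK table (by increasing span):
  T[0,0] 'a' = {A,T0}  orig:{A}
  T[1,1] 'a' = {A,T0}  orig:{A}
  T[2,2] 'b' = {S}
  T[3,3] 'a' = {A,T0}  orig:{A}
  T[0,1] 'aa' = {B,S}
  T[1,2] 'ab' = {X1,X2}  orig:{}
  T[2,3] 'ba' = ∅
  T[0,2] 'aab' = {B,S}
  T[1,3] 'aba' = ∅
  T[0,3] 'aaba' = ∅

S ∉ T[0,3] ⇒ NO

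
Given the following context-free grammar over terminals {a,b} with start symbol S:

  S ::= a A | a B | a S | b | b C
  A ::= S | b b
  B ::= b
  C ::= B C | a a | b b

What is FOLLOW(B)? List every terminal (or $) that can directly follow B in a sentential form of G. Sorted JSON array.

Compute FIRST by fixpoint:
[1]
  A via A→b b: +{b}
  B via B→b: +{b}
  C via C→B C: +{b}
  C via C→a a: +{a}
  S via S→a A: +{a}
  S via S→b: +{b}
  FIRST[S]={a,b}  FIRST[A]={b}  FIRST[B]={b}  FIRST[C]={a,b}
[2]
  A via A→S: +{a}
  FIRST[S]={a,b}  FIRST[A]={a,b}  FIRST[B]={b}  FIRST[C]={a,b}
[3] — fixpoint
  FIRST[S]={a,b}  FIRST[A]={a,b}  FIRST[B]={b}  FIRST[C]={a,b}

FOLLOW iteration:
FOLLOW(S) := {$}
round 1:
  C→B C: FOLLOW(B) ⊇ FIRST(C) = {a,b}; new: +{a,b}
  S→a A: FOLLOW(A) ⊇ FOLLOW(S) ⊇ {$}; new: +{$}
  S→a B: FOLLOW(B) ⊇ FOLLOW(S) ⊇ {$}; new: +{$}
  S→b C: FOLLOW(C) ⊇ FOLLOW(S) ⊇ {$}; new: +{$}
  FOLLOW[S]={$}  FOLLOW[A]={$}  FOLLOW[B]={$,a,b}  FOLLOW[C]={$}
round 2: done
  FOLLOW[S]={$}  FOLLOW[A]={$}  FOLLOW[B]={$,a,b}  FOLLOW[C]={$}

FOLLOW(B) = ["$", "a", "b"]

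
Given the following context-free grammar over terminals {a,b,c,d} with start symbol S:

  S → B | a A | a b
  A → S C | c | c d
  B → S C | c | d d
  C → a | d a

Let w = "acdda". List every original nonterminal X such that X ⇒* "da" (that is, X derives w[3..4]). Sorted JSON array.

CNF form of G:
  S -> S C | T1 T1 | T2 A | T2 T3 | c
  A -> S C | T0 T1 | c
  B -> S C | T1 T1 | c
  C -> T1 T2 | a
  T0 -> c
  T1 -> d
  T2 -> a
  T3 -> b

CYK table (by increasing span) (cells [i..j] with 3 ≤ i ≤ j ≤ 4 only):
  T[3,3] 'd' = {T1}  orig:{}
  T[4,4] 'a' = {C,T2}  orig:{C}
  T[3,4] 'da' = {C}

Original NTs in T[3,4] deriving "da": ["C"]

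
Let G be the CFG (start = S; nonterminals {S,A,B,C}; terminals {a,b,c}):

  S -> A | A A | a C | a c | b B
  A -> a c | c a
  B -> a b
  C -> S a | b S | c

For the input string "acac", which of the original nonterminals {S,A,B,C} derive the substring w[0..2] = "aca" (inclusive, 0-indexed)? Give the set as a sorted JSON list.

CNF form of G:
  S -> A A | T0 C | T0 T1 | T1 T0 | T2 B
  A -> T0 T1 | T1 T0
  B -> T0 T2
  C -> S T0 | T2 S | c
  T0 -> a
  T1 -> c
  T2 -> b

CYK fill, restricted to cells inside w[0..2]:
  T[0,0] 'a' = {T0}  orig:{}
  T[1,1] 'c' = {C,T1}  orig:{C}
  T[2,2] 'a' = {T0}  orig:{}
  T[0,1] 'ac' = {A,S}
  T[1,2] 'ca' = {A,S}
  T[0,2] 'aca' = {C}

Original NTs in T[0,2] deriving "aca": ["C"]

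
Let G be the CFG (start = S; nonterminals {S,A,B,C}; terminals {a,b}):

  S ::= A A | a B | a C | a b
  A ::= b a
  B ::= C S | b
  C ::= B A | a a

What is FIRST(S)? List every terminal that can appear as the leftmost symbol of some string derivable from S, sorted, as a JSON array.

Compute FIRST by fixpoint:
pass 1:
  A via A→b a: +{b}
  B via B→b: +{b}
  C via C→B A: +{b}
  C via C→a a: +{a}
  S via S→A A: +{b}
  S via S→a B: +{a}
  FIRST[S]={a,b}  FIRST[A]={b}  FIRST[B]={b}  FIRST[C]={a,b}
pass 2:
  B via B→C S: +{a}
  FIRST[S]={a,b}  FIRST[A]={b}  FIRST[B]={a,b}  FIRST[C]={a,b}
pass 3: done
  FIRST[S]={a,b}  FIRST[A]={b}  FIRST[B]={a,b}  FIRST[C]={a,b}

FIRST(S) = ["a", "b"]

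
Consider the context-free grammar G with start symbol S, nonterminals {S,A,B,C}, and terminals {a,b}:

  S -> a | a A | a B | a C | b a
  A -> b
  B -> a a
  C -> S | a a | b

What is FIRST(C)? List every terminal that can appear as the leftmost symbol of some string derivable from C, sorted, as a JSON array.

FIRST sets, iterate to fixpoint:
round 1:
  A via A→b: +{b}
  B via B→a a: +{a}
  C via C→a a: +{a}
  C via C→b: +{b}
  S via S→a: +{a}
  S via S→b a: +{b}
  S: {a,b}  A: {b}  B: {a}  C: {a,b}
round 2: (no change)
  S: {a,b}  A: {b}  B: {a}  C: {a,b}

FIRST(C) = ["a", "b"]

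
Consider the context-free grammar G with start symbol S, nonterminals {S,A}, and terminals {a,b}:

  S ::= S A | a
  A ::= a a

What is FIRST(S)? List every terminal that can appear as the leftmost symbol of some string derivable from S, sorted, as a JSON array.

Compute FIRST by fixpoint:
round 1:
  A via A→a a: +{a}
  S via S→a: +{a}
  FIRST[S]={a}  FIRST[A]={a}
round 2: (stable)
  FIRST[S]={a}  FIRST[A]={a}

FIRST(S) = ["a"]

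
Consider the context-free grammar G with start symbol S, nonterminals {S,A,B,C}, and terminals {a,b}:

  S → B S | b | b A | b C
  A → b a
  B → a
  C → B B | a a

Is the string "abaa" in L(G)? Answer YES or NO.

Convert to CNF:
  S -> B S | T0 A | T0 C | b
  A -> T0 T1
  B -> a
  C -> B B | T1 T1
  T0 -> b
  T1 -> a

Fill CYK table bottom-up:
  cell(0,0) a: {B,T1}  orig:{B}
  cell(1,1) b: {S,T0}  orig:{S}
  cell(2,2) a: {B,T1}  orig:{B}
  cell(3,3) a: {B,T1}  orig:{B}
  cell(0,1) ab: {S}
  cell(1,2) ba: {A}
  cell(2,3) aa: {C}
  cell(0,2) aba: ∅
  cell(1,3) baa: {S}
  cell(0,3) abaa: {S}

S ∈ T[0,3] ⇒ YES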